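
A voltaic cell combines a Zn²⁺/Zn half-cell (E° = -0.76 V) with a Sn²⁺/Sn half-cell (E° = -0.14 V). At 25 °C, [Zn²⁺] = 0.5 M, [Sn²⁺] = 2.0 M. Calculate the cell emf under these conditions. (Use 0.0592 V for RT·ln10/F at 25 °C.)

The Sn²⁺/Sn couple has the higher reduction potential and acts as the cathode, so E°_cell = -0.14 − (-0.76) = 0.62 V.
Balancing electrons gives n = 2; the reaction quotient is Q = [Zn²⁺]/[Sn²⁺] = 0.250.
At 25 °C, E = E° − (0.0592/n) log Q = 0.62 − (0.0592/2)(-0.602) = 0.620 + 0.018 = 0.638 V.

0.638 V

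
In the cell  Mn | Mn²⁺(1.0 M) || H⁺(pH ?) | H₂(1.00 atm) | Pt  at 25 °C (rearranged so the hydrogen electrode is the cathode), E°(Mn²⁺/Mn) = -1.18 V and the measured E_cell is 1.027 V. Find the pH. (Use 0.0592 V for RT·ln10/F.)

pH = 2.58

E°_cell = 1.18 V and n = 2.
log Q = n(E° − E)/0.0592 = 2×(1.18 − 1.027)/0.0592 = 5.169.
With Q = [Mn²⁺]·P(H₂) / [H⁺]^2, solving for [H⁺] gives log[H⁺] = -2.584, so pH = 2.58.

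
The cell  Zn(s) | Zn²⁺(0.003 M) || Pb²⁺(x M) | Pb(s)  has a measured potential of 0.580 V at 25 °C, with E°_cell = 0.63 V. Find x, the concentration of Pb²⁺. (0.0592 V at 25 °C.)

From the Nernst equation, log Q = n(E° − E)/0.0592 = 2(0.63 − 0.580)/0.0592 = 1.689, so Q = 48.9.
With Q = [Zn²⁺]/[Pb²⁺] and the known concentrations, [Pb²⁺] in the denominator gives [Pb²⁺] = 6.1 × 10^-5 M.

6.1 × 10^-5 M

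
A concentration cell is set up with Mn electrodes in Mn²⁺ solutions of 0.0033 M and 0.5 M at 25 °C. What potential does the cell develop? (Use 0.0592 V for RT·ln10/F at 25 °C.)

Both half-cells are Mn²⁺/Mn, so E°_cell = 0. The concentrated side is the cathode; the cell reaction moves Mn²⁺ from high to low concentration with n = 2.
Q = [Mn²⁺]_dilute/[Mn²⁺]_conc = 0.0033/0.5 = 0.00660.
E = 0 − (0.0592/2) log Q = −(0.0592/2)(-2.180) = 0.0645 V.

0.065 V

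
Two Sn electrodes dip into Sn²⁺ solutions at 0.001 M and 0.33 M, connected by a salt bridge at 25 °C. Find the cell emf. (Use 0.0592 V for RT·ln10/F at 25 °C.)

Both half-cells are Sn²⁺/Sn, so E°_cell = 0. The concentrated side is the cathode; the cell reaction moves Sn²⁺ from high to low concentration with n = 2.
Q = [Sn²⁺]_dilute/[Sn²⁺]_conc = 0.001/0.33 = 0.00303.
E = 0 − (0.0592/2) log Q = −(0.0592/2)(-2.519) = 0.0746 V.

0.075 V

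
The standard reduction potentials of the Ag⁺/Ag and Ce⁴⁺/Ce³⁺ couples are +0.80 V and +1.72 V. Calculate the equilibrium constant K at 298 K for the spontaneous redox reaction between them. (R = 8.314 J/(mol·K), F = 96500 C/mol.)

E°_cell = +1.72 − (+0.80) = 0.92 V, with n = 1 electron transferred.
At equilibrium E = 0, so the Nernst equation gives ln K = nFE°/RT = (1)(96500)(0.92)/((8.314)(298)) = 35.83.
K = e^35.83 = 3.6 × 10^15.

3.6 × 10^15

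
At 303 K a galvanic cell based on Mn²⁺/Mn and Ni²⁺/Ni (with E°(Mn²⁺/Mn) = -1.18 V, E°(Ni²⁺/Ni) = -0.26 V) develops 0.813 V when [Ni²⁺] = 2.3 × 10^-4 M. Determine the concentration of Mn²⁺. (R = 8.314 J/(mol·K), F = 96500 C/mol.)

From the Nernst equation, ln Q = nF(E° − E)/RT = 2×96500×(0.92 − 0.813)/(8.314×303) = 8.198, so Q = 3630.
With Q = [Mn²⁺]/[Ni²⁺] and the known concentrations, [Mn²⁺] in the numerator gives [Mn²⁺] = 0.84 M.

0.84 M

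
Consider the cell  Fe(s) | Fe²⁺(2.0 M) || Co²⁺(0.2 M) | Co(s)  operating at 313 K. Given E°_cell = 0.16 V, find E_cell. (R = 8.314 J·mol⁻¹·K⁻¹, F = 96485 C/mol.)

Balancing electrons gives n = 2; the reaction quotient is Q = [Fe²⁺]/[Co²⁺] = 10.0.
E = E° − (RT/nF) ln Q = 0.16 − (8.314×313)/(2×96485) × (2.303) = 0.160 − 0.031 = 0.129 V.

0.129 V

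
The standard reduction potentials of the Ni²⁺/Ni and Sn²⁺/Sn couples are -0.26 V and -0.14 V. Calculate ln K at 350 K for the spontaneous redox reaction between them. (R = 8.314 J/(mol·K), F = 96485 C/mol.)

ln K = 8.0

E°_cell = -0.14 − (-0.26) = 0.12 V, with n = 2 electrons transferred.
At equilibrium E = 0, so the Nernst equation gives ln K = nFE°/RT = (2)(96485)(0.12)/((8.314)(350)) = 7.96.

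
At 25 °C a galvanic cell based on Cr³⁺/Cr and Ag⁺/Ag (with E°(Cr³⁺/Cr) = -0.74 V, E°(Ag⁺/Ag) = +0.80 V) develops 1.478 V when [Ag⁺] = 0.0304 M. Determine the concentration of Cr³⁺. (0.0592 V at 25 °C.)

0.039 M

From the Nernst equation, log Q = n(E° − E)/0.0592 = 3(1.54 − 1.478)/0.0592 = 3.142, so Q = 1390.
With Q = [Cr³⁺]/[Ag⁺]^3 and the known concentrations, [Cr³⁺] in the numerator gives [Cr³⁺] = 0.039 M.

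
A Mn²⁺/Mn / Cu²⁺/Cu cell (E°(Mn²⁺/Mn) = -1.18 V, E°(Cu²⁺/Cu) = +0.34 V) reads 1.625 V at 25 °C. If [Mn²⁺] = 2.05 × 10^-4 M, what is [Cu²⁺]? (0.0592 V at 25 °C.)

0.72 M

From the Nernst equation, log Q = n(E° − E)/0.0592 = 2(1.52 − 1.625)/0.0592 = -3.547, so Q = 2.84 × 10^-4.
With Q = [Mn²⁺]/[Cu²⁺] and the known concentrations, [Cu²⁺] in the denominator gives [Cu²⁺] = 0.72 M.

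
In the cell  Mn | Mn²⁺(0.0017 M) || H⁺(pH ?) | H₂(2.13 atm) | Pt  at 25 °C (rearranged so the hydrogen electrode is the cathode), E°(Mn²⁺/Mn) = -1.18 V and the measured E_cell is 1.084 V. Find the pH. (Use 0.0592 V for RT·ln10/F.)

pH = 2.84

E°_cell = 1.18 V and n = 2.
log Q = n(E° − E)/0.0592 = 2×(1.18 − 1.084)/0.0592 = 3.243.
With Q = [Mn²⁺]·P(H₂) / [H⁺]^2, solving for [H⁺] gives log[H⁺] = -2.842, so pH = 2.84.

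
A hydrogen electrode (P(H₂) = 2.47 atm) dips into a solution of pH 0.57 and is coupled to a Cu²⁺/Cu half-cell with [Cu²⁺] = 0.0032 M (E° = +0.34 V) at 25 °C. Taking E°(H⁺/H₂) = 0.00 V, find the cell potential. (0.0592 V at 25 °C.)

The Cu²⁺/Cu couple is the cathode, so E°_cell = 0.34 V; n = 2.
[H⁺] = 10^(−0.57) = 0.27 M, and Q = [H⁺]^2 / ([Cu²⁺]·P(H₂)) = 9.17.
E = E° − (0.0592/2) log Q = 0.34 − (0.0592/2)(0.962) = 0.312 V.

0.31 V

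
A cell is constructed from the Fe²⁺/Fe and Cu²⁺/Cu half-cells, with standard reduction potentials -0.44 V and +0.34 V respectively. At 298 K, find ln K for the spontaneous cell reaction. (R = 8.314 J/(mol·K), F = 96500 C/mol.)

E°_cell = +0.34 − (-0.44) = 0.78 V, with n = 2 electrons transferred.
At equilibrium E = 0, so the Nernst equation gives ln K = nFE°/RT = (2)(96500)(0.78)/((8.314)(298)) = 60.76.

ln K = 60.8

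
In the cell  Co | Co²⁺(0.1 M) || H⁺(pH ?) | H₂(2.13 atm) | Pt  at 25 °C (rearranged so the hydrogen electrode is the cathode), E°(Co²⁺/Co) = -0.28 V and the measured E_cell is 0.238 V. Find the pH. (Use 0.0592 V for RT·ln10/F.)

pH = 1.05

E°_cell = 0.28 V and n = 2.
log Q = n(E° − E)/0.0592 = 2×(0.28 − 0.238)/0.0592 = 1.419.
With Q = [Co²⁺]·P(H₂) / [H⁺]^2, solving for [H⁺] gives log[H⁺] = -1.045, so pH = 1.05.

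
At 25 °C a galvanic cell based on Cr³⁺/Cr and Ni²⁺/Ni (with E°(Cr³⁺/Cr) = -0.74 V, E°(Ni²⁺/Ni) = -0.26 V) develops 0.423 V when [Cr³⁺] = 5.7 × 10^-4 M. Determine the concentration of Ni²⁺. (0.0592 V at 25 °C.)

8.2 × 10^-5 M

From the Nernst equation, log Q = n(E° − E)/0.0592 = 6(0.48 − 0.423)/0.0592 = 5.777, so Q = 5.98 × 10^5.
With Q = [Cr³⁺]^2/[Ni²⁺]^3 and the known concentrations, [Ni²⁺]^3 in the denominator gives [Ni²⁺] = 8.2 × 10^-5 M.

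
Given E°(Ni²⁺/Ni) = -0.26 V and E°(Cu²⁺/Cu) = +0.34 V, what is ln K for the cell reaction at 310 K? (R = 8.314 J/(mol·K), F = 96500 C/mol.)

ln K = 44.9

E°_cell = +0.34 − (-0.26) = 0.60 V, with n = 2 electrons transferred.
At equilibrium E = 0, so the Nernst equation gives ln K = nFE°/RT = (2)(96500)(0.60)/((8.314)(310)) = 44.93.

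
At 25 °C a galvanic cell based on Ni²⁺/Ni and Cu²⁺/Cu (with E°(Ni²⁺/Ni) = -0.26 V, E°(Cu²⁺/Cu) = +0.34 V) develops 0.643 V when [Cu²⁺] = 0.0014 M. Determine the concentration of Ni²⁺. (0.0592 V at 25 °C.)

4.9 × 10^-5 M

From the Nernst equation, log Q = n(E° − E)/0.0592 = 2(0.60 − 0.643)/0.0592 = -1.453, so Q = 0.0353.
With Q = [Ni²⁺]/[Cu²⁺] and the known concentrations, [Ni²⁺] in the numerator gives [Ni²⁺] = 4.9 × 10^-5 M.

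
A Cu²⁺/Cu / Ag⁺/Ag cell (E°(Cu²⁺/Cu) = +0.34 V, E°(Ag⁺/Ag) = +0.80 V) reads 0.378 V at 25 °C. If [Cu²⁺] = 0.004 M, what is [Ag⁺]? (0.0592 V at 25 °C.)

From the Nernst equation, log Q = n(E° − E)/0.0592 = 2(0.46 − 0.378)/0.0592 = 2.770, so Q = 589.
With Q = [Cu²⁺]/[Ag⁺]^2 and the known concentrations, [Ag⁺]^2 in the denominator gives [Ag⁺] = 0.0026 M.

0.0026 M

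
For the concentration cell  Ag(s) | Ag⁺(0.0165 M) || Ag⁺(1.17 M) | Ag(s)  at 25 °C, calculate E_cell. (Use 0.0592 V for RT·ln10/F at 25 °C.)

0.11 V

Both half-cells are Ag⁺/Ag, so E°_cell = 0. The concentrated side is the cathode; the cell reaction moves Ag⁺ from high to low concentration with n = 1.
Q = [Ag⁺]_dilute/[Ag⁺]_conc = 0.0165/1.17 = 0.0141.
E = 0 − (0.0592/1) log Q = −(0.0592/1)(-1.851) = 0.1096 V.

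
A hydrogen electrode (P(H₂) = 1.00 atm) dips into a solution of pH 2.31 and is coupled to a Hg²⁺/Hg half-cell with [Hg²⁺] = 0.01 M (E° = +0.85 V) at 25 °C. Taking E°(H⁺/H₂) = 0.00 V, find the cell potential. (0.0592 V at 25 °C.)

0.93 V

The Hg²⁺/Hg couple is the cathode, so E°_cell = 0.85 V; n = 2.
[H⁺] = 10^(−2.31) = 0.0049 M, and Q = [H⁺]^2 / ([Hg²⁺]·P(H₂)) = 0.00240.
E = E° − (0.0592/2) log Q = 0.85 − (0.0592/2)(-2.620) = 0.928 V.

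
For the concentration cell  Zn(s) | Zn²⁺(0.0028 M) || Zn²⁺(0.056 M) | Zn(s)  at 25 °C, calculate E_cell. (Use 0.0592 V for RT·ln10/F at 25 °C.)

0.039 V

Both half-cells are Zn²⁺/Zn, so E°_cell = 0. The concentrated side is the cathode; the cell reaction moves Zn²⁺ from high to low concentration with n = 2.
Q = [Zn²⁺]_dilute/[Zn²⁺]_conc = 0.0028/0.056 = 0.0500.
E = 0 − (0.0592/2) log Q = −(0.0592/2)(-1.301) = 0.0385 V.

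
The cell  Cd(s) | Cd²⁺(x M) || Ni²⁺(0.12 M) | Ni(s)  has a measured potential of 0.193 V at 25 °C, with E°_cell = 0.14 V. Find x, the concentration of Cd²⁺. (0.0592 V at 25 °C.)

0.0019 M

From the Nernst equation, log Q = n(E° − E)/0.0592 = 2(0.14 − 0.193)/0.0592 = -1.791, so Q = 0.0162.
With Q = [Cd²⁺]/[Ni²⁺] and the known concentrations, [Cd²⁺] in the numerator gives [Cd²⁺] = 0.0019 M.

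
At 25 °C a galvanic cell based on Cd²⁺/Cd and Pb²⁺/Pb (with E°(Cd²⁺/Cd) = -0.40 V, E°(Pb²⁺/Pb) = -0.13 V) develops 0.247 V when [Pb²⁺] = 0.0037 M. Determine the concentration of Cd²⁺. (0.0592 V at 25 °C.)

From the Nernst equation, log Q = n(E° − E)/0.0592 = 2(0.27 − 0.247)/0.0592 = 0.777, so Q = 5.98.
With Q = [Cd²⁺]/[Pb²⁺] and the known concentrations, [Cd²⁺] in the numerator gives [Cd²⁺] = 0.022 M.

0.022 M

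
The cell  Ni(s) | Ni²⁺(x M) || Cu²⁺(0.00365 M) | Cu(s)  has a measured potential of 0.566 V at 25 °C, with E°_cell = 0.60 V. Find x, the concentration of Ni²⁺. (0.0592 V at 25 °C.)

From the Nernst equation, log Q = n(E° − E)/0.0592 = 2(0.60 − 0.566)/0.0592 = 1.149, so Q = 14.1.
With Q = [Ni²⁺]/[Cu²⁺] and the known concentrations, [Ni²⁺] in the numerator gives [Ni²⁺] = 0.051 M.

0.051 M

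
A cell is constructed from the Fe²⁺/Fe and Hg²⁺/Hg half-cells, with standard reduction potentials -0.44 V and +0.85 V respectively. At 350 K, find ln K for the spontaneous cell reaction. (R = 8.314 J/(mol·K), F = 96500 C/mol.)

ln K = 85.6

E°_cell = +0.85 − (-0.44) = 1.29 V, with n = 2 electrons transferred.
At equilibrium E = 0, so the Nernst equation gives ln K = nFE°/RT = (2)(96500)(1.29)/((8.314)(350)) = 85.56.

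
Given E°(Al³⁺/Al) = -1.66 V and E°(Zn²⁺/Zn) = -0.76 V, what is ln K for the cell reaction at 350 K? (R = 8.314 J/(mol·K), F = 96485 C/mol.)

ln K = 179.1

E°_cell = -0.76 − (-1.66) = 0.90 V, with n = 6 electrons transferred.
At equilibrium E = 0, so the Nernst equation gives ln K = nFE°/RT = (6)(96485)(0.90)/((8.314)(350)) = 179.05.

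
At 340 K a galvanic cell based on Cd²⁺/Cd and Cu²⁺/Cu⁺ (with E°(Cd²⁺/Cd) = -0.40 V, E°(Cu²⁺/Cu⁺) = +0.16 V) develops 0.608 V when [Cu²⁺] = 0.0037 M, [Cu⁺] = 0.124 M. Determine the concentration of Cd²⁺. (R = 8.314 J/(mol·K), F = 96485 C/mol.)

From the Nernst equation, ln Q = nF(E° − E)/RT = 2×96485×(0.56 − 0.608)/(8.314×340) = -3.277, so Q = 0.0378.
With Q = [Cd²⁺]·[Cu⁺]^2/[Cu²⁺]^2 and the known concentrations, [Cd²⁺] in the numerator gives [Cd²⁺] = 3.4 × 10^-5 M.

3.4 × 10^-5 M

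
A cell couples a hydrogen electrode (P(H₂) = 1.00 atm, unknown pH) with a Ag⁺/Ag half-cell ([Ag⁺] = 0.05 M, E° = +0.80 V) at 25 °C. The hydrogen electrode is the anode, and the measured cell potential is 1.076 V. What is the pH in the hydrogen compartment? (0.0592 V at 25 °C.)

E°_cell = 0.80 V and n = 2.
log Q = n(E° − E)/0.0592 = 2×(0.80 − 1.076)/0.0592 = -9.324.
With Q = [H⁺]^2 / ([Ag⁺]^2·P(H₂)), solving for [H⁺] gives log[H⁺] = -5.963, so pH = 5.96.

pH = 5.96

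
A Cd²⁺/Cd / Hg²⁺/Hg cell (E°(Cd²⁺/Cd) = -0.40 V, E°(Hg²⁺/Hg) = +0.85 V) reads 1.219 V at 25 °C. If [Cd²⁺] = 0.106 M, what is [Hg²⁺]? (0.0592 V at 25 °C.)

From the Nernst equation, log Q = n(E° − E)/0.0592 = 2(1.25 − 1.219)/0.0592 = 1.047, so Q = 11.2.
With Q = [Cd²⁺]/[Hg²⁺] and the known concentrations, [Hg²⁺] in the denominator gives [Hg²⁺] = 0.0095 M.

0.0095 M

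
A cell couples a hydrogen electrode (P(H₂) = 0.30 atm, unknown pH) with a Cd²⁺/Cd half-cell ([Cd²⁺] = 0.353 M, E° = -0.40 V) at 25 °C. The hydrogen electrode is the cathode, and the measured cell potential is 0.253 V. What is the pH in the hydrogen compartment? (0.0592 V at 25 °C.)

pH = 2.97

E°_cell = 0.40 V and n = 2.
log Q = n(E° − E)/0.0592 = 2×(0.40 − 0.253)/0.0592 = 4.966.
With Q = [Cd²⁺]·P(H₂) / [H⁺]^2, solving for [H⁺] gives log[H⁺] = -2.971, so pH = 2.97.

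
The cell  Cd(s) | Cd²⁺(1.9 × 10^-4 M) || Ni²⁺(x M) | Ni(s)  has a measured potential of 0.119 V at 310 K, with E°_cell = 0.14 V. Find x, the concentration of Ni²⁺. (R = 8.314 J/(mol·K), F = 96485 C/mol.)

3.9 × 10^-5 M

From the Nernst equation, ln Q = nF(E° − E)/RT = 2×96485×(0.14 − 0.119)/(8.314×310) = 1.572, so Q = 4.82.
With Q = [Cd²⁺]/[Ni²⁺] and the known concentrations, [Ni²⁺] in the denominator gives [Ni²⁺] = 3.9 × 10^-5 M.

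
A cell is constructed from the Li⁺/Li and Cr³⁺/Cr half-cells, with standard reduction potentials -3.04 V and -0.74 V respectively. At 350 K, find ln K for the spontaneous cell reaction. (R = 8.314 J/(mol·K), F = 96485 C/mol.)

E°_cell = -0.74 − (-3.04) = 2.30 V, with n = 3 electrons transferred.
At equilibrium E = 0, so the Nernst equation gives ln K = nFE°/RT = (3)(96485)(2.30)/((8.314)(350)) = 228.79.

ln K = 228.8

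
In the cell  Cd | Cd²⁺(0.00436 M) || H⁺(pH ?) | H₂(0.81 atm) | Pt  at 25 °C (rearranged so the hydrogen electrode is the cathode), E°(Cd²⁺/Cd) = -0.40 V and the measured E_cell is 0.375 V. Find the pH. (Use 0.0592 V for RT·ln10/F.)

E°_cell = 0.40 V and n = 2.
log Q = n(E° − E)/0.0592 = 2×(0.40 − 0.375)/0.0592 = 0.845.
With Q = [Cd²⁺]·P(H₂) / [H⁺]^2, solving for [H⁺] gives log[H⁺] = -1.648, so pH = 1.65.

pH = 1.65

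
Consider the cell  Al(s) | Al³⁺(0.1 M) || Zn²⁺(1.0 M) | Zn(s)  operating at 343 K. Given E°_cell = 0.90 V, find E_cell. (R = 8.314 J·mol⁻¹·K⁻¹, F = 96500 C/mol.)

0.923 V

Balancing electrons gives n = 6; the reaction quotient is Q = [Al³⁺]^2/[Zn²⁺]^3 = 0.0100.
E = E° − (RT/nF) ln Q = 0.90 − (8.314×343)/(6×96500) × (-4.605) = 0.900 + 0.023 = 0.923 V.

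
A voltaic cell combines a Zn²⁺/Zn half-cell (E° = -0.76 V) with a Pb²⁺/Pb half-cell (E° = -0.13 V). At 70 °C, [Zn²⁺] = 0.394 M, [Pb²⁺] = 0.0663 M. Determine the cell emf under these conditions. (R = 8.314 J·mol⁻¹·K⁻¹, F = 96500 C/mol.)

0.604 V

The Pb²⁺/Pb couple has the higher reduction potential and acts as the cathode, so E°_cell = -0.13 − (-0.76) = 0.63 V.
Balancing electrons gives n = 2; the reaction quotient is Q = [Zn²⁺]/[Pb²⁺] = 5.94.
E = E° − (RT/nF) ln Q = 0.63 − (8.314×343)/(2×96500) × (1.782) = 0.630 − 0.026 = 0.604 V.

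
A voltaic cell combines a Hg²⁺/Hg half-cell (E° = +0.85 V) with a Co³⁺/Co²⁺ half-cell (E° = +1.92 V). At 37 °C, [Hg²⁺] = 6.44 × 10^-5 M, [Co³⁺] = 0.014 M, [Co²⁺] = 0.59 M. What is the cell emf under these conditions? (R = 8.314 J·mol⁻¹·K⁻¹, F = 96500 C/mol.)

1.10 V

The Co³⁺/Co²⁺ couple has the higher reduction potential and acts as the cathode, so E°_cell = +1.92 − (+0.85) = 1.07 V.
Balancing electrons gives n = 2; the reaction quotient is Q = [Hg²⁺]·[Co²⁺]^2/[Co³⁺]^2 = 0.114.
E = E° − (RT/nF) ln Q = 1.07 − (8.314×310)/(2×96500) × (-2.168) = 1.070 + 0.029 = 1.099 V.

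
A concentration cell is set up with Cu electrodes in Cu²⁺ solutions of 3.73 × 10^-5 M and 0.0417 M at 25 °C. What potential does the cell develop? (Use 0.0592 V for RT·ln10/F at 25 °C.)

0.090 V

Both half-cells are Cu²⁺/Cu, so E°_cell = 0. The concentrated side is the cathode; the cell reaction moves Cu²⁺ from high to low concentration with n = 2.
Q = [Cu²⁺]_dilute/[Cu²⁺]_conc = 3.73 × 10^-5/0.0417 = 8.94 × 10^-4.
E = 0 − (0.0592/2) log Q = −(0.0592/2)(-3.048) = 0.0902 V.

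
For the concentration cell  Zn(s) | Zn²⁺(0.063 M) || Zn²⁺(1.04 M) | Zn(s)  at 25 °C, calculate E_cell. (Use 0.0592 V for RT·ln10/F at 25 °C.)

Both half-cells are Zn²⁺/Zn, so E°_cell = 0. The concentrated side is the cathode; the cell reaction moves Zn²⁺ from high to low concentration with n = 2.
Q = [Zn²⁺]_dilute/[Zn²⁺]_conc = 0.063/1.04 = 0.0606.
E = 0 − (0.0592/2) log Q = −(0.0592/2)(-1.218) = 0.0361 V.

0.036 V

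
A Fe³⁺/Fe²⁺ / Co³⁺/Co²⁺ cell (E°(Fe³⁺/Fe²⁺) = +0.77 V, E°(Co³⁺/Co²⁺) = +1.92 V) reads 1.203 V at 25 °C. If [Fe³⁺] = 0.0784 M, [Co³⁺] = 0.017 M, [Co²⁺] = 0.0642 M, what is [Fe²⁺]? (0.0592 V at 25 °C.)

From the Nernst equation, log Q = n(E° − E)/0.0592 = 1(1.15 − 1.203)/0.0592 = -0.895, so Q = 0.127.
With Q = [Fe³⁺]·[Co²⁺]/([Fe²⁺]·[Co³⁺]) and the known concentrations, [Fe²⁺] in the denominator gives [Fe²⁺] = 2.3 M.

2.3 M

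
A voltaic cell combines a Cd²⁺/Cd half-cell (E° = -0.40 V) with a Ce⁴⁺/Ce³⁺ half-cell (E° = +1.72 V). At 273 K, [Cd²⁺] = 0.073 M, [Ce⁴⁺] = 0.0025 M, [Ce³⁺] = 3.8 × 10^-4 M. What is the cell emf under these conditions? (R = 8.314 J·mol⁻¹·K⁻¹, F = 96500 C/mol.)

2.20 V

The Ce⁴⁺/Ce³⁺ couple has the higher reduction potential and acts as the cathode, so E°_cell = +1.72 − (-0.40) = 2.12 V.
Balancing electrons gives n = 2; the reaction quotient is Q = [Cd²⁺]·[Ce³⁺]^2/[Ce⁴⁺]^2 = 0.00169.
E = E° − (RT/nF) ln Q = 2.12 − (8.314×273)/(2×96500) × (-6.385) = 2.120 + 0.075 = 2.195 V.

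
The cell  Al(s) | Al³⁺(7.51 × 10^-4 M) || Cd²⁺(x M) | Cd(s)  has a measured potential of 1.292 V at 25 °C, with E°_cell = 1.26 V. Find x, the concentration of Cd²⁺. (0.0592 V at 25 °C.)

From the Nernst equation, log Q = n(E° − E)/0.0592 = 6(1.26 − 1.292)/0.0592 = -3.243, so Q = 5.71 × 10^-4.
With Q = [Al³⁺]^2/[Cd²⁺]^3 and the known concentrations, [Cd²⁺]^3 in the denominator gives [Cd²⁺] = 0.1 M.

0.1 M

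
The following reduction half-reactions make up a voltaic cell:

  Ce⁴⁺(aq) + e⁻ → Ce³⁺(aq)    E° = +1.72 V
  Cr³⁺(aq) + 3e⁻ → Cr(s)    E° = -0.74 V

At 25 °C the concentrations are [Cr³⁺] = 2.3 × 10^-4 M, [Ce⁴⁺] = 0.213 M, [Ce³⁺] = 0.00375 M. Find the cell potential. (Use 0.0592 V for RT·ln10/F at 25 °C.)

2.64 V

The Ce⁴⁺/Ce³⁺ couple has the higher reduction potential and acts as the cathode, so E°_cell = +1.72 − (-0.74) = 2.46 V.
Balancing electrons gives n = 3; the reaction quotient is Q = [Cr³⁺]·[Ce³⁺]^3/[Ce⁴⁺]^3 = 1.26 × 10^-9.
At 25 °C, E = E° − (0.0592/n) log Q = 2.46 − (0.0592/3)(-8.901) = 2.460 + 0.176 = 2.636 V.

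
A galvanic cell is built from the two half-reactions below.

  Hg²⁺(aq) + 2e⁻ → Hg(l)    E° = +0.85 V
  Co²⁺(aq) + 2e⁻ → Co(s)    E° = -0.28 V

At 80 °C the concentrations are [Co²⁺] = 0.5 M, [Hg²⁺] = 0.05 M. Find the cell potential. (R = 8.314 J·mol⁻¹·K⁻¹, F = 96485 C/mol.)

1.09 V

The Hg²⁺/Hg couple has the higher reduction potential and acts as the cathode, so E°_cell = +0.85 − (-0.28) = 1.13 V.
Balancing electrons gives n = 2; the reaction quotient is Q = [Co²⁺]/[Hg²⁺] = 10.0.
E = E° − (RT/nF) ln Q = 1.13 − (8.314×353)/(2×96485) × (2.303) = 1.130 − 0.035 = 1.095 V.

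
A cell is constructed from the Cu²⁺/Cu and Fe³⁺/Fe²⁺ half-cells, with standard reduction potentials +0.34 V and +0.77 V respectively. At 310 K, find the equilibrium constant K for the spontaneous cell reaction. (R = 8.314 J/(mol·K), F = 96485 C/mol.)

9.6 × 10^13

E°_cell = +0.77 − (+0.34) = 0.43 V, with n = 2 electrons transferred.
At equilibrium E = 0, so the Nernst equation gives ln K = nFE°/RT = (2)(96485)(0.43)/((8.314)(310)) = 32.19.
K = e^32.19 = 9.6 × 10^13.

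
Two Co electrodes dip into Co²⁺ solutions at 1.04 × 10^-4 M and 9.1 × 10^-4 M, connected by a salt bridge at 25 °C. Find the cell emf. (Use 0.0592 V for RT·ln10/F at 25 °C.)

0.028 V

Both half-cells are Co²⁺/Co, so E°_cell = 0. The concentrated side is the cathode; the cell reaction moves Co²⁺ from high to low concentration with n = 2.
Q = [Co²⁺]_dilute/[Co²⁺]_conc = 1.04 × 10^-4/9.1 × 10^-4 = 0.114.
E = 0 − (0.0592/2) log Q = −(0.0592/2)(-0.942) = 0.0279 V.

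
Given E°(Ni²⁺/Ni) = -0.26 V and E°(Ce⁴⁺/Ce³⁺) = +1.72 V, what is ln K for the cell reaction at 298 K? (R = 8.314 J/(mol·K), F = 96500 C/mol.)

ln K = 154.2

E°_cell = +1.72 − (-0.26) = 1.98 V, with n = 2 electrons transferred.
At equilibrium E = 0, so the Nernst equation gives ln K = nFE°/RT = (2)(96500)(1.98)/((8.314)(298)) = 154.24.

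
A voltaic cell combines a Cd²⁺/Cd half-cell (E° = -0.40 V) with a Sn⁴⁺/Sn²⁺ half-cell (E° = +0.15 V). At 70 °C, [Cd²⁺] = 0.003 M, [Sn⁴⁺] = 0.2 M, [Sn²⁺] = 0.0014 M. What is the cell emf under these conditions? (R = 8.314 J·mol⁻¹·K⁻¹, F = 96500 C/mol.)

The Sn⁴⁺/Sn²⁺ couple has the higher reduction potential and acts as the cathode, so E°_cell = +0.15 − (-0.40) = 0.55 V.
Balancing electrons gives n = 2; the reaction quotient is Q = [Cd²⁺]·[Sn²⁺]/[Sn⁴⁺] = 2.1 × 10^-5.
E = E° − (RT/nF) ln Q = 0.55 − (8.314×343)/(2×96500) × (-10.771) = 0.550 + 0.159 = 0.709 V.

0.709 V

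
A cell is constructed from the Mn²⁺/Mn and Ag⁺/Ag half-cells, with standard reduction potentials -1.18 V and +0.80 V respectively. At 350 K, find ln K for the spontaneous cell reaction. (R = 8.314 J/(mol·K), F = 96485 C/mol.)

E°_cell = +0.80 − (-1.18) = 1.98 V, with n = 2 electrons transferred.
At equilibrium E = 0, so the Nernst equation gives ln K = nFE°/RT = (2)(96485)(1.98)/((8.314)(350)) = 131.30.

ln K = 131.3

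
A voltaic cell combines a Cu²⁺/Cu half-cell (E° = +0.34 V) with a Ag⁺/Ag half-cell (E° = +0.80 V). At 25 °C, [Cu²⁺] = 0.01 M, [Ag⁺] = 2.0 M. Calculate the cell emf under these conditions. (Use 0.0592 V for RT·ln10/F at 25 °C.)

The Ag⁺/Ag couple has the higher reduction potential and acts as the cathode, so E°_cell = +0.80 − (+0.34) = 0.46 V.
Balancing electrons gives n = 2; the reaction quotient is Q = [Cu²⁺]/[Ag⁺]^2 = 0.00250.
At 25 °C, E = E° − (0.0592/n) log Q = 0.46 − (0.0592/2)(-2.602) = 0.460 + 0.077 = 0.537 V.

0.537 V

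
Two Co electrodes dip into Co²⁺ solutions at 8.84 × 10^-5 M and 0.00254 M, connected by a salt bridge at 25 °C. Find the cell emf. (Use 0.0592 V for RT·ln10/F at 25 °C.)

Both half-cells are Co²⁺/Co, so E°_cell = 0. The concentrated side is the cathode; the cell reaction moves Co²⁺ from high to low concentration with n = 2.
Q = [Co²⁺]_dilute/[Co²⁺]_conc = 8.84 × 10^-5/0.00254 = 0.0348.
E = 0 − (0.0592/2) log Q = −(0.0592/2)(-1.458) = 0.0432 V.

0.043 V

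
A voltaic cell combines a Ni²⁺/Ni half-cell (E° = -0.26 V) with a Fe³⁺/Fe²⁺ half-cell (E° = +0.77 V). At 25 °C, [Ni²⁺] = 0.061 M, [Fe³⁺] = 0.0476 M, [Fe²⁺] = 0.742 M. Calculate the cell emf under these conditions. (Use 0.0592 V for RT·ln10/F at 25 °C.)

The Fe³⁺/Fe²⁺ couple has the higher reduction potential and acts as the cathode, so E°_cell = +0.77 − (-0.26) = 1.03 V.
Balancing electrons gives n = 2; the reaction quotient is Q = [Ni²⁺]·[Fe²⁺]^2/[Fe³⁺]^2 = 14.8.
At 25 °C, E = E° − (0.0592/n) log Q = 1.03 − (0.0592/2)(1.171) = 1.030 − 0.035 = 0.995 V.

0.995 V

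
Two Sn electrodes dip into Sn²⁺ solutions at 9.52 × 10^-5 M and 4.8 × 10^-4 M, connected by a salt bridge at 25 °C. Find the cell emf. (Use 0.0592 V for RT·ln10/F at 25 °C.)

0.021 V

Both half-cells are Sn²⁺/Sn, so E°_cell = 0. The concentrated side is the cathode; the cell reaction moves Sn²⁺ from high to low concentration with n = 2.
Q = [Sn²⁺]_dilute/[Sn²⁺]_conc = 9.52 × 10^-5/4.8 × 10^-4 = 0.198.
E = 0 − (0.0592/2) log Q = −(0.0592/2)(-0.703) = 0.0208 V.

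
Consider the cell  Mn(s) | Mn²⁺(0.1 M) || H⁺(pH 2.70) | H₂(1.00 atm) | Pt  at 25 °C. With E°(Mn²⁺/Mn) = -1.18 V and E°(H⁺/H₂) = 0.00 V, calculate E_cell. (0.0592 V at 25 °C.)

1.05 V

The hydrogen couple is the cathode, so E°_cell = 1.18 V; n = 2.
[H⁺] = 10^(−2.70) = 0.0020 M, and Q = [Mn²⁺]·P(H₂) / [H⁺]^2 = 2.51 × 10^4.
E = E° − (0.0592/2) log Q = 1.18 − (0.0592/2)(4.400) = 1.050 V.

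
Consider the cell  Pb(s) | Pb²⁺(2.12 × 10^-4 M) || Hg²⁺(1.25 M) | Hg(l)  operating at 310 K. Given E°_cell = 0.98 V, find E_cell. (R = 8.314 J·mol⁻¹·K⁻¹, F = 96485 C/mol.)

Balancing electrons gives n = 2; the reaction quotient is Q = [Pb²⁺]/[Hg²⁺] = 1.7 × 10^-4.
E = E° − (RT/nF) ln Q = 0.98 − (8.314×310)/(2×96485) × (-8.682) = 0.980 + 0.116 = 1.096 V.

1.10 V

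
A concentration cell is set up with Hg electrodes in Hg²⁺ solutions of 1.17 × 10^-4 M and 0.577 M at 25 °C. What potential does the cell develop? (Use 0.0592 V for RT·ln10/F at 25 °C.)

0.11 V

Both half-cells are Hg²⁺/Hg, so E°_cell = 0. The concentrated side is the cathode; the cell reaction moves Hg²⁺ from high to low concentration with n = 2.
Q = [Hg²⁺]_dilute/[Hg²⁺]_conc = 1.17 × 10^-4/0.577 = 2.03 × 10^-4.
E = 0 − (0.0592/2) log Q = −(0.0592/2)(-3.693) = 0.1093 V.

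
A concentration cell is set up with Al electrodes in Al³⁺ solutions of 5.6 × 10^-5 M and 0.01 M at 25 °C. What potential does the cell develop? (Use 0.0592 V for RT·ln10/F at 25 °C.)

0.044 V

Both half-cells are Al³⁺/Al, so E°_cell = 0. The concentrated side is the cathode; the cell reaction moves Al³⁺ from high to low concentration with n = 3.
Q = [Al³⁺]_dilute/[Al³⁺]_conc = 5.6 × 10^-5/0.01 = 0.00560.
E = 0 − (0.0592/3) log Q = −(0.0592/3)(-2.252) = 0.0444 V.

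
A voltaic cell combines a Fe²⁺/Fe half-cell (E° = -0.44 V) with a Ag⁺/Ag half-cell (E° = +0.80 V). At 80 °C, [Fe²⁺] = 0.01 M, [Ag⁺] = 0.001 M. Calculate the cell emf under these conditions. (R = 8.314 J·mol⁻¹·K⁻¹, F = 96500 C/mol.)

The Ag⁺/Ag couple has the higher reduction potential and acts as the cathode, so E°_cell = +0.80 − (-0.44) = 1.24 V.
Balancing electrons gives n = 2; the reaction quotient is Q = [Fe²⁺]/[Ag⁺]^2 = 1 × 10^4.
E = E° − (RT/nF) ln Q = 1.24 − (8.314×353)/(2×96500) × (9.210) = 1.240 − 0.140 = 1.100 V.

1.10 V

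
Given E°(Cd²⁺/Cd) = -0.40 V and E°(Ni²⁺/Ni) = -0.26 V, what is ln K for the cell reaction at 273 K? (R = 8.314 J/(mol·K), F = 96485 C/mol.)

ln K = 11.9

E°_cell = -0.26 − (-0.40) = 0.14 V, with n = 2 electrons transferred.
At equilibrium E = 0, so the Nernst equation gives ln K = nFE°/RT = (2)(96485)(0.14)/((8.314)(273)) = 11.90.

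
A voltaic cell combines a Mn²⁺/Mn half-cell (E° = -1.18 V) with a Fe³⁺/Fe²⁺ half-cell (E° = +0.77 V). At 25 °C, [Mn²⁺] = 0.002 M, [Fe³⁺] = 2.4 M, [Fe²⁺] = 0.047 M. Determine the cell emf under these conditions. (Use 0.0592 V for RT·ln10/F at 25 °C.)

2.13 V

The Fe³⁺/Fe²⁺ couple has the higher reduction potential and acts as the cathode, so E°_cell = +0.77 − (-1.18) = 1.95 V.
Balancing electrons gives n = 2; the reaction quotient is Q = [Mn²⁺]·[Fe²⁺]^2/[Fe³⁺]^2 = 7.67 × 10^-7.
At 25 °C, E = E° − (0.0592/n) log Q = 1.95 − (0.0592/2)(-6.115) = 1.950 + 0.181 = 2.131 V.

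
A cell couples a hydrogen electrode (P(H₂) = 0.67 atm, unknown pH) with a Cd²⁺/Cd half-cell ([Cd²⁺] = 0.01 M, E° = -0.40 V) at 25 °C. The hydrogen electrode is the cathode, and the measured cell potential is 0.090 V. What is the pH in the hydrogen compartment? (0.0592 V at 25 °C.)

E°_cell = 0.40 V and n = 2.
log Q = n(E° − E)/0.0592 = 2×(0.40 − 0.090)/0.0592 = 10.473.
With Q = [Cd²⁺]·P(H₂) / [H⁺]^2, solving for [H⁺] gives log[H⁺] = -6.323, so pH = 6.32.

pH = 6.32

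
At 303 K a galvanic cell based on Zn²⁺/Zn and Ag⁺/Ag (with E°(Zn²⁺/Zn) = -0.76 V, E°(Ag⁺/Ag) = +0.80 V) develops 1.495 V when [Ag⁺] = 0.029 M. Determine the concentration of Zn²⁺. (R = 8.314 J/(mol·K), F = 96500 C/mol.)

From the Nernst equation, ln Q = nF(E° − E)/RT = 2×96500×(1.56 − 1.495)/(8.314×303) = 4.980, so Q = 145.
With Q = [Zn²⁺]/[Ag⁺]^2 and the known concentrations, [Zn²⁺] in the numerator gives [Zn²⁺] = 0.12 M.

0.12 M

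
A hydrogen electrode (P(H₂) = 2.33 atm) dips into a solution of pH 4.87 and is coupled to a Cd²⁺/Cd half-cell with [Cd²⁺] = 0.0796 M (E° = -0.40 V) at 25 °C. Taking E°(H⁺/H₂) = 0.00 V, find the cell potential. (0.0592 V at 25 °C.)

The hydrogen couple is the cathode, so E°_cell = 0.40 V; n = 2.
[H⁺] = 10^(−4.87) = 1.3 × 10^-5 M, and Q = [Cd²⁺]·P(H₂) / [H⁺]^2 = 1.02 × 10^9.
E = E° − (0.0592/2) log Q = 0.40 − (0.0592/2)(9.008) = 0.133 V.

0.13 V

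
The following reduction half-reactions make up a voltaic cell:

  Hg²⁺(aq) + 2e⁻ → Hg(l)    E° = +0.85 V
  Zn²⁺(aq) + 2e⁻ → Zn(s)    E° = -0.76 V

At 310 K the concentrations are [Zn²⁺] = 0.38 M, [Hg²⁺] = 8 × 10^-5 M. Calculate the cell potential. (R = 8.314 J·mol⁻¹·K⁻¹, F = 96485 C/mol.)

The Hg²⁺/Hg couple has the higher reduction potential and acts as the cathode, so E°_cell = +0.85 − (-0.76) = 1.61 V.
Balancing electrons gives n = 2; the reaction quotient is Q = [Zn²⁺]/[Hg²⁺] = 4750.
E = E° − (RT/nF) ln Q = 1.61 − (8.314×310)/(2×96485) × (8.466) = 1.610 − 0.113 = 1.497 V.

1.50 V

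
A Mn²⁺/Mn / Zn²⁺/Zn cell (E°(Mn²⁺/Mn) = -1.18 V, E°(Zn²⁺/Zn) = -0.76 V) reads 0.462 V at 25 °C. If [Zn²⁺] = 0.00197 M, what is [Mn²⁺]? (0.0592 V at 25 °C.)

7.5 × 10^-5 M

From the Nernst equation, log Q = n(E° − E)/0.0592 = 2(0.42 − 0.462)/0.0592 = -1.419, so Q = 0.0381.
With Q = [Mn²⁺]/[Zn²⁺] and the known concentrations, [Mn²⁺] in the numerator gives [Mn²⁺] = 7.5 × 10^-5 M.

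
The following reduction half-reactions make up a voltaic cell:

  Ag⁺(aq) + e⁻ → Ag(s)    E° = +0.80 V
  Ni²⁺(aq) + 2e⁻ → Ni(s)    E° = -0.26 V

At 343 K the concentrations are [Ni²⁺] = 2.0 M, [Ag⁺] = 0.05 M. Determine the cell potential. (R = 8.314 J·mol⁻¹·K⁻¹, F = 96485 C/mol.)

The Ag⁺/Ag couple has the higher reduction potential and acts as the cathode, so E°_cell = +0.80 − (-0.26) = 1.06 V.
Balancing electrons gives n = 2; the reaction quotient is Q = [Ni²⁺]/[Ag⁺]^2 = 800.
E = E° − (RT/nF) ln Q = 1.06 − (8.314×343)/(2×96485) × (6.685) = 1.060 − 0.099 = 0.961 V.

0.961 V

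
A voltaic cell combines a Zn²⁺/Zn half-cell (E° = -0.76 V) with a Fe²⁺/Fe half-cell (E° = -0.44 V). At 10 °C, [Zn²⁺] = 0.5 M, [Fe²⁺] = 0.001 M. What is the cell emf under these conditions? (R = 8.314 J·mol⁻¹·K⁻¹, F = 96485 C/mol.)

0.244 V

The Fe²⁺/Fe couple has the higher reduction potential and acts as the cathode, so E°_cell = -0.44 − (-0.76) = 0.32 V.
Balancing electrons gives n = 2; the reaction quotient is Q = [Zn²⁺]/[Fe²⁺] = 500.
E = E° − (RT/nF) ln Q = 0.32 − (8.314×283)/(2×96485) × (6.215) = 0.320 − 0.076 = 0.244 V.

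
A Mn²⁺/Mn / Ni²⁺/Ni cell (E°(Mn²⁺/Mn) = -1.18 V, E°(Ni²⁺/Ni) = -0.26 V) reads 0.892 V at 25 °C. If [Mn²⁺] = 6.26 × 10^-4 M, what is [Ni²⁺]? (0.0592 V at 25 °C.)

From the Nernst equation, log Q = n(E° − E)/0.0592 = 2(0.92 − 0.892)/0.0592 = 0.946, so Q = 8.83.
With Q = [Mn²⁺]/[Ni²⁺] and the known concentrations, [Ni²⁺] in the denominator gives [Ni²⁺] = 7.1 × 10^-5 M.

7.1 × 10^-5 M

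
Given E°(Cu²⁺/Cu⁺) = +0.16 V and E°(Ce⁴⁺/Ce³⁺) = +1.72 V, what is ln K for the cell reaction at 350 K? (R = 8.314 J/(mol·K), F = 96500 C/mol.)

ln K = 51.7

E°_cell = +1.72 − (+0.16) = 1.56 V, with n = 1 electron transferred.
At equilibrium E = 0, so the Nernst equation gives ln K = nFE°/RT = (1)(96500)(1.56)/((8.314)(350)) = 51.73.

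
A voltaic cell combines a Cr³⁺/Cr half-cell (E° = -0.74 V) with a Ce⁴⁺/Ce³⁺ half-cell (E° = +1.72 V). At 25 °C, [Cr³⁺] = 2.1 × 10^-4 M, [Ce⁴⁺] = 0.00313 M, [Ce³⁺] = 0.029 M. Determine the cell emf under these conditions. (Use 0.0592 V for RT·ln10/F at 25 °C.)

The Ce⁴⁺/Ce³⁺ couple has the higher reduction potential and acts as the cathode, so E°_cell = +1.72 − (-0.74) = 2.46 V.
Balancing electrons gives n = 3; the reaction quotient is Q = [Cr³⁺]·[Ce³⁺]^3/[Ce⁴⁺]^3 = 0.167.
At 25 °C, E = E° − (0.0592/n) log Q = 2.46 − (0.0592/3)(-0.777) = 2.460 + 0.015 = 2.475 V.

2.48 V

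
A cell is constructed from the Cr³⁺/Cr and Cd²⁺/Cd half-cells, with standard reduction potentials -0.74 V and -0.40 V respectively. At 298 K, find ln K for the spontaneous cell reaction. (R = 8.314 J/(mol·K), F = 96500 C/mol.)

E°_cell = -0.40 − (-0.74) = 0.34 V, with n = 6 electrons transferred.
At equilibrium E = 0, so the Nernst equation gives ln K = nFE°/RT = (6)(96500)(0.34)/((8.314)(298)) = 79.46.

ln K = 79.5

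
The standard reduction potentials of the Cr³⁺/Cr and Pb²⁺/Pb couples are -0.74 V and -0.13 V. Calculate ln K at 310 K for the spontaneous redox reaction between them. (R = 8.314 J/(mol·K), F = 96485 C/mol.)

ln K = 137.0

E°_cell = -0.13 − (-0.74) = 0.61 V, with n = 6 electrons transferred.
At equilibrium E = 0, so the Nernst equation gives ln K = nFE°/RT = (6)(96485)(0.61)/((8.314)(310)) = 137.02.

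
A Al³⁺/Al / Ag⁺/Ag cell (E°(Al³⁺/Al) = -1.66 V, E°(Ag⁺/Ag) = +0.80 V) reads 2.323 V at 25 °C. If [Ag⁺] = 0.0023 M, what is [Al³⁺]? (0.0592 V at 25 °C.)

0.11 M

From the Nernst equation, log Q = n(E° − E)/0.0592 = 3(2.46 − 2.323)/0.0592 = 6.943, so Q = 8.76 × 10^6.
With Q = [Al³⁺]/[Ag⁺]^3 and the known concentrations, [Al³⁺] in the numerator gives [Al³⁺] = 0.11 M.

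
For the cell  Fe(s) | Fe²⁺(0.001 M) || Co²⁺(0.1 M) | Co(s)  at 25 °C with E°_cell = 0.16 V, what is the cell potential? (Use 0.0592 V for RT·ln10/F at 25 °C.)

Balancing electrons gives n = 2; the reaction quotient is Q = [Fe²⁺]/[Co²⁺] = 0.0100.
At 25 °C, E = E° − (0.0592/n) log Q = 0.16 − (0.0592/2)(-2.000) = 0.160 + 0.059 = 0.219 V.

0.219 V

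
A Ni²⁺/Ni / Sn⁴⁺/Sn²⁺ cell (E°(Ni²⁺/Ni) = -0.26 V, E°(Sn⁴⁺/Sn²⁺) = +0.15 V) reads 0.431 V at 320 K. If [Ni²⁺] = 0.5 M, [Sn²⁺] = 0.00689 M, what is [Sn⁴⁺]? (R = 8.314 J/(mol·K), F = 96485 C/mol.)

From the Nernst equation, ln Q = nF(E° − E)/RT = 2×96485×(0.41 − 0.431)/(8.314×320) = -1.523, so Q = 0.218.
With Q = [Ni²⁺]·[Sn²⁺]/[Sn⁴⁺] and the known concentrations, [Sn⁴⁺] in the denominator gives [Sn⁴⁺] = 0.016 M.

0.016 M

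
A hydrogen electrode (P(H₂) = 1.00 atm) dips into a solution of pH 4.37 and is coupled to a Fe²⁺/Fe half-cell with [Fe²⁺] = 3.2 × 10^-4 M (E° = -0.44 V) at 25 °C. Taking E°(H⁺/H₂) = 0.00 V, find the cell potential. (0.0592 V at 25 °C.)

0.28 V

The hydrogen couple is the cathode, so E°_cell = 0.44 V; n = 2.
[H⁺] = 10^(−4.37) = 4.3 × 10^-5 M, and Q = [Fe²⁺]·P(H₂) / [H⁺]^2 = 1.76 × 10^5.
E = E° − (0.0592/2) log Q = 0.44 − (0.0592/2)(5.245) = 0.285 V.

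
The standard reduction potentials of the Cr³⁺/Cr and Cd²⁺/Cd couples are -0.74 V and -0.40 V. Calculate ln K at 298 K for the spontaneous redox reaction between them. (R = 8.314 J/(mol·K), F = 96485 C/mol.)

E°_cell = -0.40 − (-0.74) = 0.34 V, with n = 6 electrons transferred.
At equilibrium E = 0, so the Nernst equation gives ln K = nFE°/RT = (6)(96485)(0.34)/((8.314)(298)) = 79.44.

ln K = 79.4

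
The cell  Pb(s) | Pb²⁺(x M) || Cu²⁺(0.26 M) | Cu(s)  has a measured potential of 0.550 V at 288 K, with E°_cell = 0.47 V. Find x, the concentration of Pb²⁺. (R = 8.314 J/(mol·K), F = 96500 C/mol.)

From the Nernst equation, ln Q = nF(E° − E)/RT = 2×96500×(0.47 − 0.550)/(8.314×288) = -6.448, so Q = 0.00158.
With Q = [Pb²⁺]/[Cu²⁺] and the known concentrations, [Pb²⁺] in the numerator gives [Pb²⁺] = 4.1 × 10^-4 M.

4.1 × 10^-4 M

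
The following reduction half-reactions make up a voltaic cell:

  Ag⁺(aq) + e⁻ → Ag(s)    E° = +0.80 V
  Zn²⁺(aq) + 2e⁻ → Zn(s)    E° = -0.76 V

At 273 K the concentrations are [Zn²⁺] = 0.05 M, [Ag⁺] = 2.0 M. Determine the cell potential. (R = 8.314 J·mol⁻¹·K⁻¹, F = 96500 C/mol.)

The Ag⁺/Ag couple has the higher reduction potential and acts as the cathode, so E°_cell = +0.80 − (-0.76) = 1.56 V.
Balancing electrons gives n = 2; the reaction quotient is Q = [Zn²⁺]/[Ag⁺]^2 = 0.0125.
E = E° − (RT/nF) ln Q = 1.56 − (8.314×273)/(2×96500) × (-4.382) = 1.560 + 0.052 = 1.612 V.

1.61 V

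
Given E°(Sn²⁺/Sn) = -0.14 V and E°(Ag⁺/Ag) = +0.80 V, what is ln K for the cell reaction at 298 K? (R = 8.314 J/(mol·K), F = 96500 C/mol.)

E°_cell = +0.80 − (-0.14) = 0.94 V, with n = 2 electrons transferred.
At equilibrium E = 0, so the Nernst equation gives ln K = nFE°/RT = (2)(96500)(0.94)/((8.314)(298)) = 73.22.

ln K = 73.2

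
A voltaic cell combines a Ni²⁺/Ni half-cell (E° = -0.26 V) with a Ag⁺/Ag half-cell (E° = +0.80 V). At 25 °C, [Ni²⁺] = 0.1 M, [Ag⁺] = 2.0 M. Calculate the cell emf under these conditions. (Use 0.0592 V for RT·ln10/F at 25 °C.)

1.11 V

The Ag⁺/Ag couple has the higher reduction potential and acts as the cathode, so E°_cell = +0.80 − (-0.26) = 1.06 V.
Balancing electrons gives n = 2; the reaction quotient is Q = [Ni²⁺]/[Ag⁺]^2 = 0.0250.
At 25 °C, E = E° − (0.0592/n) log Q = 1.06 − (0.0592/2)(-1.602) = 1.060 + 0.047 = 1.107 V.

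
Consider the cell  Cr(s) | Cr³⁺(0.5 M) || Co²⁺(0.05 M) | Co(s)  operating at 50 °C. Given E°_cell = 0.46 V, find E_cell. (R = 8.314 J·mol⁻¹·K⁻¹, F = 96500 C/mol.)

0.425 V

Balancing electrons gives n = 6; the reaction quotient is Q = [Cr³⁺]^2/[Co²⁺]^3 = 2000.
E = E° − (RT/nF) ln Q = 0.46 − (8.314×323)/(6×96500) × (7.601) = 0.460 − 0.035 = 0.425 V.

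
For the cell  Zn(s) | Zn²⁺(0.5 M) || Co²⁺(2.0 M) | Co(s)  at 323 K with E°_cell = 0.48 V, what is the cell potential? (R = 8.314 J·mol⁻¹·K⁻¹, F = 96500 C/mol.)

0.499 V

Balancing electrons gives n = 2; the reaction quotient is Q = [Zn²⁺]/[Co²⁺] = 0.250.
E = E° − (RT/nF) ln Q = 0.48 − (8.314×323)/(2×96500) × (-1.386) = 0.480 + 0.019 = 0.499 V.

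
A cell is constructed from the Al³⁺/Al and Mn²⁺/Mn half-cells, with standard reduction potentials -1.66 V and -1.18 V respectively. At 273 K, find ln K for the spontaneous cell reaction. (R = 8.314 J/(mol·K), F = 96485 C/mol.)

ln K = 122.4

E°_cell = -1.18 − (-1.66) = 0.48 V, with n = 6 electrons transferred.
At equilibrium E = 0, so the Nernst equation gives ln K = nFE°/RT = (6)(96485)(0.48)/((8.314)(273)) = 122.43.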